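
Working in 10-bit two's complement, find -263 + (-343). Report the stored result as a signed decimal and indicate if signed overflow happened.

418; overflow

-263 → 1011111001
-343 → 1010101001
  1011111001
+ 1010101001
= 0110100010  (discard carry-out 1)
Result 0110100010: MSB = 0 → value 418.
Both addends are negative but the stored result is non-negative: signed overflow. The true value -263 + (-343) = -606 lies outside [-512, 511].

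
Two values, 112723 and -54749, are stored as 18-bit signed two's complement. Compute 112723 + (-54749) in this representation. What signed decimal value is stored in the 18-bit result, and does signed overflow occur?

57974; no overflow

112723 → 011011100001010011
-54749 → 110010101000100011
  011011100001010011
+ 110010101000100011
= 001110001001110110  (discard carry-out 1)
Result 001110001001110110: MSB = 0 → value 57974.
Addends have opposite signs, so signed overflow cannot occur.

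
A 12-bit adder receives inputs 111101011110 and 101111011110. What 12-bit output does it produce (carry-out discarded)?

  111101011110
+ 101111011110
= 101100111100  (discard carry-out 1)

101100111100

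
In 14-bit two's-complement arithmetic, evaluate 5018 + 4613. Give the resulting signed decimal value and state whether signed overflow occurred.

-6753; overflow

5018 → 01001110011010
4613 → 01001000000101
  01001110011010
+ 01001000000101
= 10010110011111
Result 10010110011111: MSB = 1 → 9631 − 16384 = -6753.
Both addends are non-negative but the stored result is negative: signed overflow. The true value 5018 + 4613 = 9631 lies outside [-8192, 8191].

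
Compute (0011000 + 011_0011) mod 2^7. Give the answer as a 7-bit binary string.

1001011

  0011000
+ 0110011
= 1001011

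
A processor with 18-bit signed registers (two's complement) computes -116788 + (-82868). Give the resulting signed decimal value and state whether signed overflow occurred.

62488; overflow

-116788 → 100011011111001100
-82868 → 101011110001001100
  100011011111001100
+ 101011110001001100
= 001111010000011000  (discard carry-out 1)
Result 001111010000011000: MSB = 0 → value 62488.
Both addends are negative but the stored result is non-negative: signed overflow. The true value -116788 + (-82868) = -199656 lies outside [-131072, 131071].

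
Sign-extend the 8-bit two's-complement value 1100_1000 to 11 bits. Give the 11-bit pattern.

11111001000

MSB of 11001000 is 1; replicate it into the new high bits.
111|11001000 → 11111001000 (still -56).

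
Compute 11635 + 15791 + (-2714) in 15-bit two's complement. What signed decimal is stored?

-8056

11635 + 15791 = 27426 → wraps to -5342 (110101100100010)
-5342 + (-2714) = -8056 (110000010001000)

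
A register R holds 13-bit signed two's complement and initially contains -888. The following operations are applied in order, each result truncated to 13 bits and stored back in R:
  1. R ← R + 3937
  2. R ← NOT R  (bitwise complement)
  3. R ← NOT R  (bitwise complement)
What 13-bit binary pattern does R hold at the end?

Start: R = -888 = 1110010001000.
R = -888 + 3937 = 3049 = 0101111101001
R = NOT 0101111101001 = 1010000010110 = -3050
R = NOT 1010000010110 = 0101111101001 = 3049

0101111101001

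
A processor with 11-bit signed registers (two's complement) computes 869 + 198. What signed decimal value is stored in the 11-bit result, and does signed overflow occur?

-981; overflow

869 → 01101100101
198 → 00011000110
  01101100101
+ 00011000110
= 10000101011
Result 10000101011: MSB = 1 → 1067 − 2048 = -981.
Both addends are non-negative but the stored result is negative: signed overflow. The true value 869 + 198 = 1067 lies outside [-1024, 1023].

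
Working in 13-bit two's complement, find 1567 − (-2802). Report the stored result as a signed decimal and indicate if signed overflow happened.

1567 → 0011000011111
-2802 → 1010100001110
Subtract via negate-and-add: invert 1010100001110 + 1 = 0101011110010 (i.e. 2802).
  0011000011111
+ 0101011110010
= 1000100010001
Result 1000100010001: MSB = 1 → 4369 − 8192 = -3823.
Both addends (after negating the subtrahend) are non-negative but the stored result is negative: signed overflow. The true value 1567 − (-2802) = 4369 lies outside [-4096, 4095].

-3823; overflow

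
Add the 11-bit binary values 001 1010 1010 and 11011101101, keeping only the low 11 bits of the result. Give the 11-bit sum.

00010010111

  00110101010
+ 11011101101
= 00010010111  (discard carry-out 1)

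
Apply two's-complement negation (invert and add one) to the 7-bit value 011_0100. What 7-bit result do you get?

Invert: 1001011. Add 1: 1001100.

1001100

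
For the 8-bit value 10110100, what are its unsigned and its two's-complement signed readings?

unsigned = 180, signed = -76

Unsigned: 10110100 = 180.
Signed: MSB=1 → 180 − 256 = -76.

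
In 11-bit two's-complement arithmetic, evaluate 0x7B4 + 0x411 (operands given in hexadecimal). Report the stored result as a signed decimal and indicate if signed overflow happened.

0x7B4 = 11110110100 = -76 (signed)
0x411 = 10000010001 = -1007 (signed)
  11110110100
+ 10000010001
= 01111000101  (discard carry-out 1)
Result 01111000101: MSB = 0 → value 965.
Both addends are negative but the stored result is non-negative: signed overflow. The true value -76 + (-1007) = -1083 lies outside [-1024, 1023].

965; overflow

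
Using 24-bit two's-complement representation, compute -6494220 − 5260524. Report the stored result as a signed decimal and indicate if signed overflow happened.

5022472; overflow

-6494220 → 100111001110011111110100
5260524 → 010100000100010011101100
Subtract via negate-and-add: invert 010100000100010011101100 + 1 = 101011111011101100010100 (i.e. -5260524).
  100111001110011111110100
+ 101011111011101100010100
= 010011001010001100001000  (discard carry-out 1)
Result 010011001010001100001000: MSB = 0 → value 5022472.
Both addends (after negating the subtrahend) are negative but the stored result is non-negative: signed overflow. The true value -6494220 − 5260524 = -11754744 lies outside [-8388608, 8388607].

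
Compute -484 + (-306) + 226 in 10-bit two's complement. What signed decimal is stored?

460

-484 + (-306) = -790 → wraps to 234 (0011101010)
234 + 226 = 460 (0111001100)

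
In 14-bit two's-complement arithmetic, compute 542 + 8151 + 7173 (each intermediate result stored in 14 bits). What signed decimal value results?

-518

542 + 8151 = 8693 → wraps to -7691 (10000111110101)
-7691 + 7173 = -518 (11110111111010)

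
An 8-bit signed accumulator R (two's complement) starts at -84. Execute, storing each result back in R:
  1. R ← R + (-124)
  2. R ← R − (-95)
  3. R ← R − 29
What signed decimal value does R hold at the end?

Start: R = -84 = 10101100.
R = -84 + (-124) = -208; wraps to 48 = 00110000
R = 48 − (-95) = 143; wraps to -113 = 10001111
R = -113 − 29 = -142; wraps to 114 = 01110010

114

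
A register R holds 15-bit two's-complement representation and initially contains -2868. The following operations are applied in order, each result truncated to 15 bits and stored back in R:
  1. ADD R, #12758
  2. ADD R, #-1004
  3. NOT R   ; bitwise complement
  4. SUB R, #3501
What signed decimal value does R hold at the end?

Start: R = -2868 = 111010011001100.
R = -2868 + 12758 = 9890 = 010011010100010
R = 9890 + (-1004) = 8886 = 010001010110110
R = NOT 010001010110110 = 101110101001001 = -8887
R = -8887 − 3501 = -12388 = 100111110011100

-12388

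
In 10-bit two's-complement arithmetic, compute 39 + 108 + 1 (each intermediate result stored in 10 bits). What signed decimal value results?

148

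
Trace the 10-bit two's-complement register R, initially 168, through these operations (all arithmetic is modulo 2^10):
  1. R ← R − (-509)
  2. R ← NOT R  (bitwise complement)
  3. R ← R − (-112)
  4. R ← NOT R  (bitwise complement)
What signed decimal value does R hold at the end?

Start: R = 168 = 0010101000.
R = 168 − (-509) = 677; wraps to -347 = 1010100101
R = NOT 1010100101 = 0101011010 = 346
R = 346 − (-112) = 458 = 0111001010
R = NOT 0111001010 = 1000110101 = -459

-459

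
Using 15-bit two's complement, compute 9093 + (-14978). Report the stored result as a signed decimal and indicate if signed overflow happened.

-5885; no overflow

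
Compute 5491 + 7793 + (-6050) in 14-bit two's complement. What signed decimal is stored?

7234

5491 + 7793 = 13284 → wraps to -3100 (11001111100100)
-3100 + (-6050) = -9150 → wraps to 7234 (01110001000010)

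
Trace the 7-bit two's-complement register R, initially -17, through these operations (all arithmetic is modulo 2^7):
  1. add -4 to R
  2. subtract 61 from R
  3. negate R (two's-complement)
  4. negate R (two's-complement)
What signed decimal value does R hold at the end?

46

Start: R = -17 = 1101111.
R = -17 + (-4) = -21 = 1101011
R = -21 − 61 = -82; wraps to 46 = 0101110
R = −(46) = -46 = 1010010
R = −(-46) = 46 = 0101110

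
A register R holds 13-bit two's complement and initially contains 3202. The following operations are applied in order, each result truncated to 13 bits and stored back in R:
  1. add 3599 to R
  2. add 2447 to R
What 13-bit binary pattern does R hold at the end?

Start: R = 3202 = 0110010000010.
R = 3202 + 3599 = 6801; wraps to -1391 = 1101010010001
R = -1391 + 2447 = 1056 = 0010000100000

0010000100000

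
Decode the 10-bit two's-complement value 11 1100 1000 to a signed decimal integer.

MSB is 1, so the value is negative.
Unsigned reading: 968. Subtract 2^10 = 1024: 968 − 1024 = -56.

-56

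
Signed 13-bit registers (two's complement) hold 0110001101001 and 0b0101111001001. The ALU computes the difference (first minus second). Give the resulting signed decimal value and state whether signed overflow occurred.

160; no overflow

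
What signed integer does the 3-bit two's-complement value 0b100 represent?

MSB is 1, so the value is negative.
Invert: 011. Add 1: 100 = 4. So the value is −4.

-4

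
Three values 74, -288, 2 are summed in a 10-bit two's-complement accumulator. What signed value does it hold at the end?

74 + (-288) = -214 (1100101010)
-214 + 2 = -212 (1100101100)

-212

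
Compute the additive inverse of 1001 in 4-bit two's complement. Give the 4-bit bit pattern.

0111

Invert: 0110. Add 1: 0111.
Check: 1001 = -7, 0111 = 7.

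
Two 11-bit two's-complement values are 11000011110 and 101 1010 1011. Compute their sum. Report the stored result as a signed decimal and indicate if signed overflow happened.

11000011110 = -482 (signed)
101 1010 1011 → 10110101011 = -597 (signed)
  11000011110
+ 10110101011
= 01111001001  (discard carry-out 1)
Result 01111001001: MSB = 0 → value 969.
Both addends are negative but the stored result is non-negative: signed overflow. The true value -482 + (-597) = -1079 lies outside [-1024, 1023].

969; overflow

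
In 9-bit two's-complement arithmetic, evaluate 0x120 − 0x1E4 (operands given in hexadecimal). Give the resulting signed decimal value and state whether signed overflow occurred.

-196; no overflow

0x120 = 100100000 = -224 (signed)
0x1E4 = 111100100 = -28 (signed)
Subtract via negate-and-add: invert 111100100 + 1 = 000011100 (i.e. 28).
  100100000
+ 000011100
= 100111100
Result 100111100: MSB = 1 → 316 − 512 = -196.
Addends (after negating the subtrahend) have opposite signs, so signed overflow cannot occur.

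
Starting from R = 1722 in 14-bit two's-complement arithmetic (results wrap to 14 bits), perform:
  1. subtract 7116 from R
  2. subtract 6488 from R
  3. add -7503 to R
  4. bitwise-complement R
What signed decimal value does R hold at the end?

3000

Start: R = 1722 = 00011010111010.
R = 1722 − 7116 = -5394 = 10101011101110
R = -5394 − 6488 = -11882; wraps to 4502 = 01000110010110
R = 4502 + (-7503) = -3001 = 11010001000111
R = NOT 11010001000111 = 00101110111000 = 3000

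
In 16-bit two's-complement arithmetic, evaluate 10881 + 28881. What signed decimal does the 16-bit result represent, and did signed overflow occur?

10881 → 0010101010000001
28881 → 0111000011010001
  0010101010000001
+ 0111000011010001
= 1001101101010010
Result 1001101101010010: MSB = 1 → 39762 − 65536 = -25774.
Both addends are non-negative but the stored result is negative: signed overflow. The true value 10881 + 28881 = 39762 lies outside [-32768, 32767].

-25774; overflow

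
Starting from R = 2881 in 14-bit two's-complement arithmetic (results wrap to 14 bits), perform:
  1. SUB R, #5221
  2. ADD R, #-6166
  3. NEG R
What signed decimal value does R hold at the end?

-7878

Start: R = 2881 = 00101101000001.
R = 2881 − 5221 = -2340 = 11011011011100
R = -2340 + (-6166) = -8506; wraps to 7878 = 01111011000110
R = −(7878) = -7878 = 10000100111010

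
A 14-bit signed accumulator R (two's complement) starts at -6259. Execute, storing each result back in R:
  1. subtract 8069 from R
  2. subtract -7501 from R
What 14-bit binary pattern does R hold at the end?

Start: R = -6259 = 10011110001101.
R = -6259 − 8069 = -14328; wraps to 2056 = 00100000001000
R = 2056 − (-7501) = 9557; wraps to -6827 = 10010101010101

10010101010101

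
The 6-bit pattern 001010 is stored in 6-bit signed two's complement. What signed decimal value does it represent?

10

MSB is 0, so the value is non-negative: 001010 = 10.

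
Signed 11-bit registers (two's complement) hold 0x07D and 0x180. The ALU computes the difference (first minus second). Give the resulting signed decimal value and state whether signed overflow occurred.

-259; no overflow

0x07D = 00001111101 = 125 (signed)
0x180 = 00110000000 = 384 (signed)
Subtract via negate-and-add: invert 00110000000 + 1 = 11010000000 (i.e. -384).
  00001111101
+ 11010000000
= 11011111101
Result 11011111101: MSB = 1 → 1789 − 2048 = -259.
Addends (after negating the subtrahend) have opposite signs, so signed overflow cannot occur.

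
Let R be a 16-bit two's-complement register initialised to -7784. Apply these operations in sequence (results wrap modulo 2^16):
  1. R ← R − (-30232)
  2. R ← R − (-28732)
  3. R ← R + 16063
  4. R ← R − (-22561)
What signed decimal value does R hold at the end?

24268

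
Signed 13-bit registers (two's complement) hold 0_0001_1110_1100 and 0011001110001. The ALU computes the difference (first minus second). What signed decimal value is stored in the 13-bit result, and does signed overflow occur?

-1157; no overflow

0_0001_1110_1100 → 0000111101100 = 492 (signed)
0011001110001 = 1649 (signed)
Subtract via negate-and-add: invert 0011001110001 + 1 = 1100110001111 (i.e. -1649).
  0000111101100
+ 1100110001111
= 1101101111011
Result 1101101111011: MSB = 1 → 7035 − 8192 = -1157.
Addends (after negating the subtrahend) have opposite signs, so signed overflow cannot occur.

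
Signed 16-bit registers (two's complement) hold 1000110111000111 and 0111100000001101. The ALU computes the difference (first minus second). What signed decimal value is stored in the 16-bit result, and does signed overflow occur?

5562; overflow

1000110111000111 = -29241 (signed)
0111100000001101 = 30733 (signed)
Subtract via negate-and-add: invert 0111100000001101 + 1 = 1000011111110011 (i.e. -30733).
  1000110111000111
+ 1000011111110011
= 0001010110111010  (discard carry-out 1)
Result 0001010110111010: MSB = 0 → value 5562.
Both addends (after negating the subtrahend) are negative but the stored result is non-negative: signed overflow. The true value -29241 − 30733 = -59974 lies outside [-32768, 32767].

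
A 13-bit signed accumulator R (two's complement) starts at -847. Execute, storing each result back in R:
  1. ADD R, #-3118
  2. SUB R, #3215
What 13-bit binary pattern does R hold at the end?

0001111110100

Start: R = -847 = 1110010110001.
R = -847 + (-3118) = -3965 = 1000010000011
R = -3965 − 3215 = -7180; wraps to 1012 = 0001111110100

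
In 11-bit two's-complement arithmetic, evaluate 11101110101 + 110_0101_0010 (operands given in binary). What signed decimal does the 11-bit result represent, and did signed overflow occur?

-569; no overflow

11101110101 = -139 (signed)
110_0101_0010 → 11001010010 = -430 (signed)
  11101110101
+ 11001010010
= 10111000111  (discard carry-out 1)
Result 10111000111: MSB = 1 → 1479 − 2048 = -569.
Both addends are negative and so is the stored result: no signed overflow.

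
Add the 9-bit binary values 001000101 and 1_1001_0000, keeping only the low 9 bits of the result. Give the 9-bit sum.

  001000101
+ 110010000
= 111010101

111010101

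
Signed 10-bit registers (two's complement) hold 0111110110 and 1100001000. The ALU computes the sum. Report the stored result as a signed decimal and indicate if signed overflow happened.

0111110110 = 502 (signed)
1100001000 = -248 (signed)
  0111110110
+ 1100001000
= 0011111110  (discard carry-out 1)
Result 0011111110: MSB = 0 → value 254.
Addends have opposite signs, so signed overflow cannot occur.

254; no overflow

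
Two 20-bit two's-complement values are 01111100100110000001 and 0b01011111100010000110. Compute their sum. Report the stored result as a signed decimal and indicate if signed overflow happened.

01111100100110000001 = 510337 (signed)
0b01011111100010000110 → 01011111100010000110 = 391302 (signed)
  01111100100110000001
+ 01011111100010000110
= 11011100001000000111
Result 11011100001000000111: MSB = 1 → 901639 − 1048576 = -146937.
Both addends are non-negative but the stored result is negative: signed overflow. The true value 510337 + 391302 = 901639 lies outside [-524288, 524287].

-146937; overflow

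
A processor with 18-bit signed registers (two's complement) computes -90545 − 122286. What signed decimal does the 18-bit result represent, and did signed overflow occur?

-90545 → 101001111001001111
122286 → 011101110110101110
Subtract via negate-and-add: invert 011101110110101110 + 1 = 100010001001010010 (i.e. -122286).
  101001111001001111
+ 100010001001010010
= 001100000010100001  (discard carry-out 1)
Result 001100000010100001: MSB = 0 → value 49313.
Both addends (after negating the subtrahend) are negative but the stored result is non-negative: signed overflow. The true value -90545 − 122286 = -212831 lies outside [-131072, 131071].

49313; overflow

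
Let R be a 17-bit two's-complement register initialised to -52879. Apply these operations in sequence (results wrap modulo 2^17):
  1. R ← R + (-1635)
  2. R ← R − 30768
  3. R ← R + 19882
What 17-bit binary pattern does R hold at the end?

Start: R = -52879 = 10011000101110001.
R = -52879 + (-1635) = -54514 = 10010101100001110
R = -54514 − 30768 = -85282; wraps to 45790 = 01011001011011110
R = 45790 + 19882 = 65672; wraps to -65400 = 10000000010001000

10000000010001000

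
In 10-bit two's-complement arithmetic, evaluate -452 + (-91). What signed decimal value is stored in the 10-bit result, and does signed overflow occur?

-452 → 1000111100
-91 → 1110100101
  1000111100
+ 1110100101
= 0111100001  (discard carry-out 1)
Result 0111100001: MSB = 0 → value 481.
Both addends are negative but the stored result is non-negative: signed overflow. The true value -452 + (-91) = -543 lies outside [-512, 511].

481; overflow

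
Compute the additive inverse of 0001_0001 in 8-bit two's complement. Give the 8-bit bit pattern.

Invert: 11101110. Add 1: 11101111.

11101111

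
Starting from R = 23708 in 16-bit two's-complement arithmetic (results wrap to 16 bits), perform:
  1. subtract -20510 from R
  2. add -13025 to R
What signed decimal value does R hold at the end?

Start: R = 23708 = 0101110010011100.
R = 23708 − (-20510) = 44218; wraps to -21318 = 1010110010111010
R = -21318 + (-13025) = -34343; wraps to 31193 = 0111100111011001

31193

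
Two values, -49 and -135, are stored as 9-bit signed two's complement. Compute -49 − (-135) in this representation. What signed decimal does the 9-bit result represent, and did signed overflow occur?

-49 → 111001111
-135 → 101111001
Subtract via negate-and-add: invert 101111001 + 1 = 010000111 (i.e. 135).
  111001111
+ 010000111
= 001010110  (discard carry-out 1)
Result 001010110: MSB = 0 → value 86.
Addends (after negating the subtrahend) have opposite signs, so signed overflow cannot occur.

86; no overflow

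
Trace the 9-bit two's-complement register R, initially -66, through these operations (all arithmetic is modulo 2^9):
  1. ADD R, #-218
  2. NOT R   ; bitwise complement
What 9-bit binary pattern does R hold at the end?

100011011

Start: R = -66 = 110111110.
R = -66 + (-218) = -284; wraps to 228 = 011100100
R = NOT 011100100 = 100011011 = -229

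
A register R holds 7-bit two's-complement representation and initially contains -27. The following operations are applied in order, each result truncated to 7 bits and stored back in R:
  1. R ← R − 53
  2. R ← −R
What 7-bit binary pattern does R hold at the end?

1010000

Start: R = -27 = 1100101.
R = -27 − 53 = -80; wraps to 48 = 0110000
R = −(48) = -48 = 1010000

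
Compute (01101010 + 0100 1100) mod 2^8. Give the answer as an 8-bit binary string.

10110110

  01101010
+ 01001100
= 10110110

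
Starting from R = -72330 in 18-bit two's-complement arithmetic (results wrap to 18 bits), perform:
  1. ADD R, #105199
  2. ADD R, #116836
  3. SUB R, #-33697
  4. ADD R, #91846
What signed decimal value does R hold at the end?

13104

Start: R = -72330 = 101110010101110110.
R = -72330 + 105199 = 32869 = 001000000001100101
R = 32869 + 116836 = 149705; wraps to -112439 = 100100100011001001
R = -112439 − (-33697) = -78742 = 101100110001101010
R = -78742 + 91846 = 13104 = 000011001100110000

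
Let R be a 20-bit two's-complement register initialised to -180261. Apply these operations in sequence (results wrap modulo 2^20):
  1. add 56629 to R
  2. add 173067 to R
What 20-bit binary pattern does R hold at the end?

00001100000100011011

Start: R = -180261 = 11010011111111011011.
R = -180261 + 56629 = -123632 = 11100001110100010000
R = -123632 + 173067 = 49435 = 00001100000100011011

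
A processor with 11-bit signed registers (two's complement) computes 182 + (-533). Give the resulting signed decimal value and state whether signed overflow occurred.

-351; no overflow

182 → 00010110110
-533 → 10111101011
  00010110110
+ 10111101011
= 11010100001
Result 11010100001: MSB = 1 → 1697 − 2048 = -351.
Addends have opposite signs, so signed overflow cannot occur.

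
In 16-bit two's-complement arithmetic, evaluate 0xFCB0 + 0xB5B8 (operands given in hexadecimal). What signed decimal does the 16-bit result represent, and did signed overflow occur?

-19864; no overflow

0xFCB0 = 1111110010110000 = -848 (signed)
0xB5B8 = 1011010110111000 = -19016 (signed)
  1111110010110000
+ 1011010110111000
= 1011001001101000  (discard carry-out 1)
Result 1011001001101000: MSB = 1 → 45672 − 65536 = -19864.
Both addends are negative and so is the stored result: no signed overflow.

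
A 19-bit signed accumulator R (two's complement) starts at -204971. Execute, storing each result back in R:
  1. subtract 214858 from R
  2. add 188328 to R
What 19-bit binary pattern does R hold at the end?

Start: R = -204971 = 1001101111101010101.
R = -204971 − 214858 = -419829; wraps to 104459 = 0011001100000001011
R = 104459 + 188328 = 292787; wraps to -231501 = 1000111011110110011

1000111011110110011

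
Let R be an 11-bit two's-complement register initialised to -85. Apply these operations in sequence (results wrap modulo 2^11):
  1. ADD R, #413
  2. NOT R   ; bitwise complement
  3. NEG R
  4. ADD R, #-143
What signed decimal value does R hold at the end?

186

Start: R = -85 = 11110101011.
R = -85 + 413 = 328 = 00101001000
R = NOT 00101001000 = 11010110111 = -329
R = −(-329) = 329 = 00101001001
R = 329 + (-143) = 186 = 00010111010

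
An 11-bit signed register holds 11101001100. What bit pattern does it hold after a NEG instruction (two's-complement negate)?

Invert: 00010110011. Add 1: 00010110100.
Check: 11101001100 = -180, 00010110100 = 180.

00010110100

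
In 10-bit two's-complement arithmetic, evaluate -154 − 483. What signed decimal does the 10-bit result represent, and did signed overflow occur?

387; overflow

-154 → 1101100110
483 → 0111100011
Subtract via negate-and-add: invert 0111100011 + 1 = 1000011101 (i.e. -483).
  1101100110
+ 1000011101
= 0110000011  (discard carry-out 1)
Result 0110000011: MSB = 0 → value 387.
Both addends (after negating the subtrahend) are negative but the stored result is non-negative: signed overflow. The true value -154 − 483 = -637 lies outside [-512, 511].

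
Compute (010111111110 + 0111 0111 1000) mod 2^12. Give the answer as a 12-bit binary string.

  010111111110
+ 011101111000
= 110101110110

110101110110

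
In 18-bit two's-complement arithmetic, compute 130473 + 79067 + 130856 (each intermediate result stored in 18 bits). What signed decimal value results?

78252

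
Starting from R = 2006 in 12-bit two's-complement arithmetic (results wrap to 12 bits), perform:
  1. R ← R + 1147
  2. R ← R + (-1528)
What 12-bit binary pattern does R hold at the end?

011001011001

Start: R = 2006 = 011111010110.
R = 2006 + 1147 = 3153; wraps to -943 = 110001010001
R = -943 + (-1528) = -2471; wraps to 1625 = 011001011001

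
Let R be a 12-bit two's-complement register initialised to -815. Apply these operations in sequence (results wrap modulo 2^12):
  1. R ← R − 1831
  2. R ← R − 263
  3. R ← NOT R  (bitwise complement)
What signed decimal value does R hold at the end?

-1188

Start: R = -815 = 110011010001.
R = -815 − 1831 = -2646; wraps to 1450 = 010110101010
R = 1450 − 263 = 1187 = 010010100011
R = NOT 010010100011 = 101101011100 = -1188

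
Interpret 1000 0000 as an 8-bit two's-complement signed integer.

-128

MSB is 1, so the value is negative.
Invert: 01111111. Add 1: 10000000 = 128. So the value is −128.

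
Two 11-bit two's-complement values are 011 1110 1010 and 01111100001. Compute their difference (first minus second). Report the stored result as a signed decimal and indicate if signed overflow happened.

011 1110 1010 → 01111101010 = 1002 (signed)
01111100001 = 993 (signed)
Subtract via negate-and-add: invert 01111100001 + 1 = 10000011111 (i.e. -993).
  01111101010
+ 10000011111
= 00000001001  (discard carry-out 1)
Result 00000001001: MSB = 0 → value 9.
Addends (after negating the subtrahend) have opposite signs, so signed overflow cannot occur.

9; no overflow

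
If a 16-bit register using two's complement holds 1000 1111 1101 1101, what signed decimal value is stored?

-28707

MSB is 1, so the value is negative.
Unsigned reading: 36829. Subtract 2^16 = 65536: 36829 − 65536 = -28707.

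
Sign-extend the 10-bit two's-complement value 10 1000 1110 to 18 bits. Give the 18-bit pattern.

111111111010001110

MSB of 1010001110 is 1; replicate it into the new high bits.
11111111|1010001110 → 111111111010001110 (still -370).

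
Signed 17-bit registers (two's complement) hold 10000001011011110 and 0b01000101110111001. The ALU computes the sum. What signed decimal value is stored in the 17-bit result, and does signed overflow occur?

-29033; no overflow

10000001011011110 = -64802 (signed)
0b01000101110111001 → 01000101110111001 = 35769 (signed)
  10000001011011110
+ 01000101110111001
= 11000111010010111
Result 11000111010010111: MSB = 1 → 102039 − 131072 = -29033.
Addends have opposite signs, so signed overflow cannot occur.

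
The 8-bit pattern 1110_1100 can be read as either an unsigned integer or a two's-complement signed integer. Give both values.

unsigned = 236, signed = -20

Unsigned: 11101100 = 236.
Signed: MSB=1 → 236 − 256 = -20.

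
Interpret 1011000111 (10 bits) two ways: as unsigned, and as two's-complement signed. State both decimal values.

unsigned = 711, signed = -313

Unsigned: 1011000111 = 711.
Signed: MSB=1 → 711 − 1024 = -313.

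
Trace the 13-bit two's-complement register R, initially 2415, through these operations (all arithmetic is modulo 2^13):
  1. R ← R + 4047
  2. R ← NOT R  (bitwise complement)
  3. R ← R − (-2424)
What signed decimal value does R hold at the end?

-4039

Start: R = 2415 = 0100101101111.
R = 2415 + 4047 = 6462; wraps to -1730 = 1100100111110
R = NOT 1100100111110 = 0011011000001 = 1729
R = 1729 − (-2424) = 4153; wraps to -4039 = 1000000111001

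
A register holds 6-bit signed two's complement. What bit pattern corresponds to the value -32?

100000

|-32| = 32 = 100000 in 6 bits.
Invert the bits: 011111. Add 1: 100000.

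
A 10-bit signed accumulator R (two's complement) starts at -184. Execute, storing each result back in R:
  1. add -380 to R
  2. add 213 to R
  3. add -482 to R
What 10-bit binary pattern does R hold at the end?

0010111111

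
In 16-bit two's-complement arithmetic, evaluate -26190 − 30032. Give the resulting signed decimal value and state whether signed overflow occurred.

-26190 → 1001100110110010
30032 → 0111010101010000
Subtract via negate-and-add: invert 0111010101010000 + 1 = 1000101010110000 (i.e. -30032).
  1001100110110010
+ 1000101010110000
= 0010010001100010  (discard carry-out 1)
Result 0010010001100010: MSB = 0 → value 9314.
Both addends (after negating the subtrahend) are negative but the stored result is non-negative: signed overflow. The true value -26190 − 30032 = -56222 lies outside [-32768, 32767].

9314; overflow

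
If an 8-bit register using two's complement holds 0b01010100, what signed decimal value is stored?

MSB is 0, so the value is non-negative: 01010100 = 84.

84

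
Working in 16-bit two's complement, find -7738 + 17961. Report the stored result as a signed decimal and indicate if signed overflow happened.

-7738 → 1110000111000110
17961 → 0100011000101001
  1110000111000110
+ 0100011000101001
= 0010011111101111  (discard carry-out 1)
Result 0010011111101111: MSB = 0 → value 10223.
Addends have opposite signs, so signed overflow cannot occur.

10223; no overflow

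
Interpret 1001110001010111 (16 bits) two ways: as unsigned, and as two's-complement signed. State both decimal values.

Unsigned: 1001110001010111 = 40023.
Signed: MSB=1 → 40023 − 65536 = -25513.

unsigned = 40023, signed = -25513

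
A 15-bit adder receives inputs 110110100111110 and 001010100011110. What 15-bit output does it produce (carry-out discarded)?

000001001011100

  110110100111110
+ 001010100011110
= 000001001011100  (discard carry-out 1)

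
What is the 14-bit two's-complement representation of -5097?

10110000010111

|-5097| = 5097 = 01001111101001 in 14 bits.
Invert the bits: 10110000010110. Add 1: 10110000010111.
Check: 10110000010111 reads as 11287 − 16384 = -5097.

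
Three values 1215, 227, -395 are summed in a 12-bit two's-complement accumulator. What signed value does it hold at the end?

1215 + 227 = 1442 (010110100010)
1442 + (-395) = 1047 (010000010111)

1047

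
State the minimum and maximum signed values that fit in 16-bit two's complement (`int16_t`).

Minimum: −2^15 = -32768.
Maximum: 2^15 − 1 = 32767.

min = -32768, max = 32767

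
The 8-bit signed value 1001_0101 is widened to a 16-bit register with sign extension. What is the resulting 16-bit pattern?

MSB of 10010101 is 1; replicate it into the new high bits.
11111111|10010101 → 1111111110010101 (still -107).

1111111110010101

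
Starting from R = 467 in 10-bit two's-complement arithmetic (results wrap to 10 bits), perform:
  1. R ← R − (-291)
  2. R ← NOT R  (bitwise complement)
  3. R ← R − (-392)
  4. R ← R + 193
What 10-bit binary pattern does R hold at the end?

1101010010

Start: R = 467 = 0111010011.
R = 467 − (-291) = 758; wraps to -266 = 1011110110
R = NOT 1011110110 = 0100001001 = 265
R = 265 − (-392) = 657; wraps to -367 = 1010010001
R = -367 + 193 = -174 = 1101010010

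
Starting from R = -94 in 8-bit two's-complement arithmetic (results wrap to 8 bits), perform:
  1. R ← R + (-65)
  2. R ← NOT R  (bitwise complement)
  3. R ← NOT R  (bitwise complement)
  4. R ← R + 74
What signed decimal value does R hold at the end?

-85

Start: R = -94 = 10100010.
R = -94 + (-65) = -159; wraps to 97 = 01100001
R = NOT 01100001 = 10011110 = -98
R = NOT 10011110 = 01100001 = 97
R = 97 + 74 = 171; wraps to -85 = 10101011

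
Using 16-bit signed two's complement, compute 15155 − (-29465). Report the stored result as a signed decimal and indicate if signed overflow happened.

-20916; overflow

15155 → 0011101100110011
-29465 → 1000110011100111
Subtract via negate-and-add: invert 1000110011100111 + 1 = 0111001100011001 (i.e. 29465).
  0011101100110011
+ 0111001100011001
= 1010111001001100
Result 1010111001001100: MSB = 1 → 44620 − 65536 = -20916.
Both addends (after negating the subtrahend) are non-negative but the stored result is negative: signed overflow. The true value 15155 − (-29465) = 44620 lies outside [-32768, 32767].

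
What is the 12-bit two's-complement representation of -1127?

|-1127| = 1127 = 010001100111 in 12 bits.
Invert the bits: 101110011000. Add 1: 101110011001.
Check: 101110011001 reads as 2969 − 4096 = -1127.

101110011001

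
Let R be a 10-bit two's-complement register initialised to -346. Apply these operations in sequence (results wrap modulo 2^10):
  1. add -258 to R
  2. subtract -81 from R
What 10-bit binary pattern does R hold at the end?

0111110101

Start: R = -346 = 1010100110.
R = -346 + (-258) = -604; wraps to 420 = 0110100100
R = 420 − (-81) = 501 = 0111110101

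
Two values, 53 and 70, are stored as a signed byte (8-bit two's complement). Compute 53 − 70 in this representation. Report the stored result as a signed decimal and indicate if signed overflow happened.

-17; no overflow

53 → 00110101
70 → 01000110
Subtract via negate-and-add: invert 01000110 + 1 = 10111010 (i.e. -70).
  00110101
+ 10111010
= 11101111
Result 11101111: MSB = 1 → 239 − 256 = -17.
Addends (after negating the subtrahend) have opposite signs, so signed overflow cannot occur.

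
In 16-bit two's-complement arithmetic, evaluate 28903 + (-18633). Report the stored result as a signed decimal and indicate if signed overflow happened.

10270; no overflow

28903 → 0111000011100111
-18633 → 1011011100110111
  0111000011100111
+ 1011011100110111
= 0010100000011110  (discard carry-out 1)
Result 0010100000011110: MSB = 0 → value 10270.
Addends have opposite signs, so signed overflow cannot occur.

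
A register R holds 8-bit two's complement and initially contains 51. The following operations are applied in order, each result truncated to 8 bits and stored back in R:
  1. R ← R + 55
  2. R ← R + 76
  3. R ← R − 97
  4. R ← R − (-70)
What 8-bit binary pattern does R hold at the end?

Start: R = 51 = 00110011.
R = 51 + 55 = 106 = 01101010
R = 106 + 76 = 182; wraps to -74 = 10110110
R = -74 − 97 = -171; wraps to 85 = 01010101
R = 85 − (-70) = 155; wraps to -101 = 10011011

10011011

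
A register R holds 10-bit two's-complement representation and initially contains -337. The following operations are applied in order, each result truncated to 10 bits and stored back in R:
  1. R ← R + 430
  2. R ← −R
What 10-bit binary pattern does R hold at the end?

1110100011

Start: R = -337 = 1010101111.
R = -337 + 430 = 93 = 0001011101
R = −(93) = -93 = 1110100011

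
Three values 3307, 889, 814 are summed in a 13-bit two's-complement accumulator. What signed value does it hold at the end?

-3182

3307 + 889 = 4196 → wraps to -3996 (1000001100100)
-3996 + 814 = -3182 (1001110010010)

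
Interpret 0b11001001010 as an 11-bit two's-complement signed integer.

MSB is 1, so the value is negative.
Invert: 00110110101. Add 1: 00110110110 = 438. So the value is −438.

-438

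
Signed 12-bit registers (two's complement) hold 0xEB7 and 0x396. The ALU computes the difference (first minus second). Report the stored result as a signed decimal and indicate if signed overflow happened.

0xEB7 = 111010110111 = -329 (signed)
0x396 = 001110010110 = 918 (signed)
Subtract via negate-and-add: invert 001110010110 + 1 = 110001101010 (i.e. -918).
  111010110111
+ 110001101010
= 101100100001  (discard carry-out 1)
Result 101100100001: MSB = 1 → 2849 − 4096 = -1247.
Both addends (after negating the subtrahend) are negative and so is the stored result: no signed overflow.

-1247; no overflow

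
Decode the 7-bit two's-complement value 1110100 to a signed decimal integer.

-12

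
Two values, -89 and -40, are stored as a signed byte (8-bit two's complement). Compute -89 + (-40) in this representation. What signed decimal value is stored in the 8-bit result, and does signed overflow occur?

-89 → 10100111
-40 → 11011000
  10100111
+ 11011000
= 01111111  (discard carry-out 1)
Result 01111111: MSB = 0 → value 127.
Both addends are negative but the stored result is non-negative: signed overflow. The true value -89 + (-40) = -129 lies outside [-128, 127].

127; overflow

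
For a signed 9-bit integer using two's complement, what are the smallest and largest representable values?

Minimum: −2^8 = -256.
Maximum: 2^8 − 1 = 255.

min = -256, max = 255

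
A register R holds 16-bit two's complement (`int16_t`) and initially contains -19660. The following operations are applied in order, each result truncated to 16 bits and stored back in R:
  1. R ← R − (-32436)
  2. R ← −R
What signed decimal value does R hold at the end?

Start: R = -19660 = 1011001100110100.
R = -19660 − (-32436) = 12776 = 0011000111101000
R = −(12776) = -12776 = 1100111000011000

-12776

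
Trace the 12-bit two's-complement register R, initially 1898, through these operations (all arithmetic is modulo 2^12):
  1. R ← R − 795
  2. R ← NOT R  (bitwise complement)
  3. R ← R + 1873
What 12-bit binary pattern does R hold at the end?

001100000001

Start: R = 1898 = 011101101010.
R = 1898 − 795 = 1103 = 010001001111
R = NOT 010001001111 = 101110110000 = -1104
R = -1104 + 1873 = 769 = 001100000001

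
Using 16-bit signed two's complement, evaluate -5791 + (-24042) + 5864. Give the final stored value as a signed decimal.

-23969

-5791 + (-24042) = -29833 (1000101101110111)
-29833 + 5864 = -23969 (1010001001011111)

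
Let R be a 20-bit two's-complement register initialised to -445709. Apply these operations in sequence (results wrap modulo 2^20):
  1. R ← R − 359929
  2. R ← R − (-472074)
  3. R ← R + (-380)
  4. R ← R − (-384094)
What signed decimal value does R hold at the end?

50150

Start: R = -445709 = 10010011001011110011.
R = -445709 − 359929 = -805638; wraps to 242938 = 00111011010011111010
R = 242938 − (-472074) = 715012; wraps to -333564 = 10101110100100000100
R = -333564 + (-380) = -333944 = 10101110011110001000
R = -333944 − (-384094) = 50150 = 00001100001111100110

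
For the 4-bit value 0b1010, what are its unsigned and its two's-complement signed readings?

Unsigned: 1010 = 10.
Signed: MSB=1 → 10 − 16 = -6.

unsigned = 10, signed = -6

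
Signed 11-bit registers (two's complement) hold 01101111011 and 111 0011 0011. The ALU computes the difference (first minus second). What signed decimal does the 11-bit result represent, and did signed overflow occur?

-952; overflow

01101111011 = 891 (signed)
111 0011 0011 → 11100110011 = -205 (signed)
Subtract via negate-and-add: invert 11100110011 + 1 = 00011001101 (i.e. 205).
  01101111011
+ 00011001101
= 10001001000
Result 10001001000: MSB = 1 → 1096 − 2048 = -952.
Both addends (after negating the subtrahend) are non-negative but the stored result is negative: signed overflow. The true value 891 − (-205) = 1096 lies outside [-1024, 1023].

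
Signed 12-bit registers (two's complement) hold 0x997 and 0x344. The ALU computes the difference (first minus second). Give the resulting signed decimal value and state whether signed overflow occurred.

1619; overflow

0x997 = 100110010111 = -1641 (signed)
0x344 = 001101000100 = 836 (signed)
Subtract via negate-and-add: invert 001101000100 + 1 = 110010111100 (i.e. -836).
  100110010111
+ 110010111100
= 011001010011  (discard carry-out 1)
Result 011001010011: MSB = 0 → value 1619.
Both addends (after negating the subtrahend) are negative but the stored result is non-negative: signed overflow. The true value -1641 − 836 = -2477 lies outside [-2048, 2047].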